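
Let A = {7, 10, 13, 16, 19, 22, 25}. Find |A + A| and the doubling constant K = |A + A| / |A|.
K = |A + A| / |A| = 13/7

Enumerate A + A = {a + b : a, b ∈ A}. With |A| = 7, there are |A|^2 = 49 ordered sum pairs; collecting distinct values, A + A = {14, 17, 20, 23, 26, 29, 32, 35, 38, 41, 44, 47, 50}, so |A + A| = 13. Thus K = 13/7. Here |A + A| = 2|A| − 1 = 13, the minimum possible — so K = 13/7 is minimal, which holds iff A is an arithmetic progression.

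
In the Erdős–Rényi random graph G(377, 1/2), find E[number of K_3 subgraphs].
E[# K_3] = C(377, 3) · (1/2)^C(3, 2) = 8859500 / 2^3 = 2214875/2 = 1107437.5

For each 3-subset S of vertices (there are C(377, 3) = 8859500 such S), let X_S = 1 if S induces a K_3 (all C(3, 2) = 3 edges present). Then P(X_S = 1) = (1/2)^3 = 1/8. By linearity of expectation, E[# K_3] = C(377, 3) · (1/2)^3 = 8859500 / 8 = 2214875/2 = 1107437.5.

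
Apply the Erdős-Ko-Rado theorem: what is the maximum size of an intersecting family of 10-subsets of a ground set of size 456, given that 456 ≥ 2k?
max |F| = C(455, 9) = 2126972070871848200

The Erdős-Ko-Rado theorem states: for n ≥ 2k, an intersecting family of k-subsets of an n-element set has size at most C(n − 1, k − 1), with equality for 'star' families {A ⊆ [n] : |A| = k, i ∈ A} (fix an element i). For n = 456, k = 10: C(455, 9) = 2126972070871848200.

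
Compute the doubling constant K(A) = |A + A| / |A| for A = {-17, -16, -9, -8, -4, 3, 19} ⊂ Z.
K = |A + A| / |A| = 26/7

Enumerate A + A = {a + b : a, b ∈ A}. With |A| = 7, there are |A|^2 = 49 ordered sum pairs; collecting distinct values, A + A = {-34, -33, -32, -26, -25, -24, -21, -20, -18, -17, -16, -14, -13, -12, -8, -6, -5, -1, 2, 3, 6, 10, 11, 15, 22, 38}, so |A + A| = 26. Thus K = 26/7. For comparison, the minimum possible |A + A| over all 7-element sets is 2·7 − 1 = 13 (so min K = 13/7), attained only by arithmetic progressions.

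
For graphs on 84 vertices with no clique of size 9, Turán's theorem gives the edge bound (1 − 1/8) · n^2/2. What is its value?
Turán density bound = (7/8) · 84^2/2 = 3087

Turán's theorem: ex(n, K_{r+1}) is achieved by the complete r-partite Turán graph T(n, r) with parts as balanced as possible, and is at most (1 − 1/r) · n^2/2. For r = 8, n = 84: the density bound is (7/8) · 7056/2 = 3087. The integer-valued extremum is e(T(84, 8)) = 3086, which is strictly less than the density bound 3087 since 8 ∤ 84 (the parts of T(84, 8) cannot all be equal).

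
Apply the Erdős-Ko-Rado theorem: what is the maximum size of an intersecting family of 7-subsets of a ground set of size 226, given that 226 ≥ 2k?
max |F| = C(225, 6) = 168488720400

Erdős-Ko-Rado (1961): when n ≥ 2k, max |F| = C(n−1, k−1). The bound is attained by the star {A : i ∈ A} for any fixed i ∈ [n]. Here C(226−1, 7−1) = C(225, 6) = 168488720400.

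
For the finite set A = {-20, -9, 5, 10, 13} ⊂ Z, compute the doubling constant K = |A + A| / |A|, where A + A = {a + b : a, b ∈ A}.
K = |A + A| / |A| = 15/5 = 3

Enumerate A + A = {a + b : a, b ∈ A}. With |A| = 5, there are |A|^2 = 25 ordered sum pairs; collecting distinct values, A + A = {-40, -29, -18, -15, -10, -7, -4, 1, 4, 10, 15, 18, 20, 23, 26}, so |A + A| = 15. Thus K = 15/5 = 3. For comparison, the minimum possible |A + A| over all 5-element sets is 2·5 − 1 = 9 (so min K = 9/5), attained only by arithmetic progressions.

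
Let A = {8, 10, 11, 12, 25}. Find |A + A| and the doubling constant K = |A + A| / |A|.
K = |A + A| / |A| = 13/5

Enumerate A + A = {a + b : a, b ∈ A}. With |A| = 5, there are |A|^2 = 25 ordered sum pairs; collecting distinct values, A + A = {16, 18, 19, 20, 21, 22, 23, 24, 33, 35, 36, 37, 50}, so |A + A| = 13. Thus K = 13/5. For comparison, the minimum possible |A + A| over all 5-element sets is 2·5 − 1 = 9 (so min K = 9/5), attained only by arithmetic progressions.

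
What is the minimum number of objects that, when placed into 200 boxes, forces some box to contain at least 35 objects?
n = (35 − 1)·200 + 1 = 6801

By the generalised pigeonhole principle, to guarantee some box contains ≥ r objects we need more than (r − 1) · k objects total. Threshold: n = (r − 1) · k + 1. With r = 35 and k = 200: n = 34 · 200 + 1 = 6800 + 1 = 6801. For n = 6800 = 34 · 200, we can put exactly 34 objects in every box, avoiding 35 in any single one — so 6801 is tight.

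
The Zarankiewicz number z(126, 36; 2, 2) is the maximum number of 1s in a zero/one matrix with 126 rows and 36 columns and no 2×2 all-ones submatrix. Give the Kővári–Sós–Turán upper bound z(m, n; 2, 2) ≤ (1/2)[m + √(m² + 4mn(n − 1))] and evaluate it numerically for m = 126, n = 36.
z(126, 36; 2, 2) ≤ (1/2)[126 + √(126² + 4·126·36·35)] = (1/2)[126 + √650916] = 466.3968

Kővári–Sós–Turán: let r_1, ..., r_126 be the row sums and z = Σ r_i the total number of 1s. Each pair of columns can share at most one row with both entries 1 (else a 2×2 all-ones block appears), so Σ_i C(r_i, 2) ≤ C(36, 2) = 630. By convexity Σ_i C(r_i, 2) ≥ 126·C(z/126, 2) = z(z − 126)/(2·126), giving z² − 126z − 126·36·35 ≤ 0 and hence z ≤ (1/2)[126 + √(15876 + 4·158760)] = (1/2)[126 + √650916] ≈ (1/2)(126 + 806.7937) = 466.3968.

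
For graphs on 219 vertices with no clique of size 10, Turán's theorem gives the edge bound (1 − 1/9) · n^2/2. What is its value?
Turán density bound = (8/9) · 219^2/2 = 21316

Turán's theorem: ex(n, K_{r+1}) is achieved by the complete r-partite Turán graph T(n, r) with parts as balanced as possible, and is at most (1 − 1/r) · n^2/2. For r = 9, n = 219: the density bound is (8/9) · 47961/2 = 21316. The integer-valued extremum is e(T(219, 9)) = 21315, which is strictly less than the density bound 21316 since 9 ∤ 219 (the parts of T(219, 9) cannot all be equal).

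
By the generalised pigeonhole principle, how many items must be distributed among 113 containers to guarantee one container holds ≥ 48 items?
n = (48 − 1)·113 + 1 = 5312

By the generalised pigeonhole principle, to guarantee some box contains ≥ r objects we need more than (r − 1) · k objects total. Threshold: n = (r − 1) · k + 1. With r = 48 and k = 113: n = 47 · 113 + 1 = 5311 + 1 = 5312. For n = 5311 = 47 · 113, we can put exactly 47 objects in every box, avoiding 48 in any single one — so 5312 is tight.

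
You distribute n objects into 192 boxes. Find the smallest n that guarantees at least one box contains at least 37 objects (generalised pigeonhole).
n = (37 − 1)·192 + 1 = 6913

By the generalised pigeonhole principle, to guarantee some box contains ≥ r objects we need more than (r − 1) · k objects total. Threshold: n = (r − 1) · k + 1. With r = 37 and k = 192: n = 36 · 192 + 1 = 6912 + 1 = 6913. For n = 6912 = 36 · 192, we can put exactly 36 objects in every box, avoiding 37 in any single one — so 6913 is tight.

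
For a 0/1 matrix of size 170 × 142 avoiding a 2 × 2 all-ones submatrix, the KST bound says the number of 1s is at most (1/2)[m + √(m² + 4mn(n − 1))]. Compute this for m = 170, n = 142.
z(170, 142; 2, 2) ≤ (1/2)[170 + √(170² + 4·170·142·141)] = (1/2)[170 + √13643860] = 1931.8798

Kővári–Sós–Turán: let r_1, ..., r_170 be the row sums and z = Σ r_i the total number of 1s. Each pair of columns can share at most one row with both entries 1 (else a 2×2 all-ones block appears), so Σ_i C(r_i, 2) ≤ C(142, 2) = 10011. By convexity Σ_i C(r_i, 2) ≥ 170·C(z/170, 2) = z(z − 170)/(2·170), giving z² − 170z − 170·142·141 ≤ 0 and hence z ≤ (1/2)[170 + √(28900 + 4·3403740)] = (1/2)[170 + √13643860] ≈ (1/2)(170 + 3693.7596) = 1931.8798.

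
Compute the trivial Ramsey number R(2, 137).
R(2, 137) = 137

R(2, k) = k for all k ≥ 2: in a 2-colouring of K_k, either some edge is red (a red K_2) or all edges are blue (a blue K_k). And K_{136} coloured all-blue has no blue K_137, so R(2, 137) > 136. Hence R(2, 137) = 137.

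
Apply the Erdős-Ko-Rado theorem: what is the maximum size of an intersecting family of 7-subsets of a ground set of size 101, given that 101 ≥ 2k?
max |F| = C(100, 6) = 1192052400

Erdős-Ko-Rado (1961): when n ≥ 2k, max |F| = C(n−1, k−1). The bound is attained by the star {A : i ∈ A} for any fixed i ∈ [n]. Here C(101−1, 7−1) = C(100, 6) = 1192052400.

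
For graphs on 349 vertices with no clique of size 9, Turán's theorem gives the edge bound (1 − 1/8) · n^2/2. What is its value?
Turán density bound = (7/8) · 349^2/2 = 852607/16 ≈ 53287.9375

Turán's theorem: ex(n, K_{r+1}) is achieved by the complete r-partite Turán graph T(n, r) with parts as balanced as possible, and is at most (1 − 1/r) · n^2/2. For r = 8, n = 349: the density bound is (7/8) · 121801/2 = 852607/16 ≈ 53287.9375. The integer-valued extremum is e(T(349, 8)) = 53287, which is strictly less than the density bound 852607/16 since 8 ∤ 349 (the parts of T(349, 8) cannot all be equal).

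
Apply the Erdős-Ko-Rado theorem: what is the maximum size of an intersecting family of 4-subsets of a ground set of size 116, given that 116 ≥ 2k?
max |F| = C(115, 3) = 246905

The Erdős-Ko-Rado theorem states: for n ≥ 2k, an intersecting family of k-subsets of an n-element set has size at most C(n − 1, k − 1), with equality for 'star' families {A ⊆ [n] : |A| = k, i ∈ A} (fix an element i). For n = 116, k = 4: C(115, 3) = 246905.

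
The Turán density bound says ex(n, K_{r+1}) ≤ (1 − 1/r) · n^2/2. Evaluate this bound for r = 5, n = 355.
Turán density bound = (4/5) · 355^2/2 = 50410

Turán's theorem: ex(n, K_{r+1}) is achieved by the complete r-partite Turán graph T(n, r) with parts as balanced as possible, and is at most (1 − 1/r) · n^2/2. For r = 5, n = 355: the density bound is (4/5) · 126025/2 = 50410. Since 5 ∣ 355, the Turán graph T(355, 5) has parts of equal size 71, and its edge count e(T(355, 5)) = 50410 attains the density bound exactly.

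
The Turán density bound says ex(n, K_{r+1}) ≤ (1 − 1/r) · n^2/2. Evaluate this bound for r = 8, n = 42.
Turán density bound = (7/8) · 42^2/2 = 3087/4 ≈ 771.75

Turán's theorem: ex(n, K_{r+1}) is achieved by the complete r-partite Turán graph T(n, r) with parts as balanced as possible, and is at most (1 − 1/r) · n^2/2. For r = 8, n = 42: the density bound is (7/8) · 1764/2 = 3087/4 ≈ 771.75. The integer-valued extremum is e(T(42, 8)) = 771, which is strictly less than the density bound 3087/4 since 8 ∤ 42 (the parts of T(42, 8) cannot all be equal).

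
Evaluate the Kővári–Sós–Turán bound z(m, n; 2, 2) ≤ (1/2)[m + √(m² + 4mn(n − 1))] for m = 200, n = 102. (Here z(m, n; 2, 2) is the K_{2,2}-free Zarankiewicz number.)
z(200, 102; 2, 2) ≤ (1/2)[200 + √(200² + 4·200·102·101)] = (1/2)[200 + √8281600] = 1538.8885

Kővári–Sós–Turán: let r_1, ..., r_200 be the row sums and z = Σ r_i the total number of 1s. Each pair of columns can share at most one row with both entries 1 (else a 2×2 all-ones block appears), so Σ_i C(r_i, 2) ≤ C(102, 2) = 5151. By convexity Σ_i C(r_i, 2) ≥ 200·C(z/200, 2) = z(z − 200)/(2·200), giving z² − 200z − 200·102·101 ≤ 0 and hence z ≤ (1/2)[200 + √(40000 + 4·2060400)] = (1/2)[200 + √8281600] ≈ (1/2)(200 + 2877.7769) = 1538.8885.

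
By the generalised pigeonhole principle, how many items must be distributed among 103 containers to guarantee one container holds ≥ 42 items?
n = (42 − 1)·103 + 1 = 4224

By the generalised pigeonhole principle, to guarantee some box contains ≥ r objects we need more than (r − 1) · k objects total. Threshold: n = (r − 1) · k + 1. With r = 42 and k = 103: n = 41 · 103 + 1 = 4223 + 1 = 4224. For n = 4223 = 41 · 103, we can put exactly 41 objects in every box, avoiding 42 in any single one — so 4224 is tight.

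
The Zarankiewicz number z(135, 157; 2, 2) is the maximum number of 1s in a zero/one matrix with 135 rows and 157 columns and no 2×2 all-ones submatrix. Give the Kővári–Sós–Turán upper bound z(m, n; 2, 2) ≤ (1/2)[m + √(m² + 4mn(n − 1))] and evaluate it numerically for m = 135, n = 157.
z(135, 157; 2, 2) ≤ (1/2)[135 + √(135² + 4·135·157·156)] = (1/2)[135 + √13243905] = 1887.1088

Kővári–Sós–Turán: let r_1, ..., r_135 be the row sums and z = Σ r_i the total number of 1s. Each pair of columns can share at most one row with both entries 1 (else a 2×2 all-ones block appears), so Σ_i C(r_i, 2) ≤ C(157, 2) = 12246. By convexity Σ_i C(r_i, 2) ≥ 135·C(z/135, 2) = z(z − 135)/(2·135), giving z² − 135z − 135·157·156 ≤ 0 and hence z ≤ (1/2)[135 + √(18225 + 4·3306420)] = (1/2)[135 + √13243905] ≈ (1/2)(135 + 3639.2176) = 1887.1088.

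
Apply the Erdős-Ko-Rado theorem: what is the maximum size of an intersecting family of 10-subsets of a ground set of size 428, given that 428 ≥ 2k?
max |F| = C(427, 9) = 1194613602185145275

The Erdős-Ko-Rado theorem states: for n ≥ 2k, an intersecting family of k-subsets of an n-element set has size at most C(n − 1, k − 1), with equality for 'star' families {A ⊆ [n] : |A| = k, i ∈ A} (fix an element i). For n = 428, k = 10: C(427, 9) = 1194613602185145275.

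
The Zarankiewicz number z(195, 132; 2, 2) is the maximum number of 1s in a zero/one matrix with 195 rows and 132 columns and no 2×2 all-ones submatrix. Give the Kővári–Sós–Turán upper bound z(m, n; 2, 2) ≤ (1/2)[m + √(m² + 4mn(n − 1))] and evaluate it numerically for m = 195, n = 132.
z(195, 132; 2, 2) ≤ (1/2)[195 + √(195² + 4·195·132·131)] = (1/2)[195 + √13525785] = 1936.3709

Kővári–Sós–Turán: let r_1, ..., r_195 be the row sums and z = Σ r_i the total number of 1s. Each pair of columns can share at most one row with both entries 1 (else a 2×2 all-ones block appears), so Σ_i C(r_i, 2) ≤ C(132, 2) = 8646. By convexity Σ_i C(r_i, 2) ≥ 195·C(z/195, 2) = z(z − 195)/(2·195), giving z² − 195z − 195·132·131 ≤ 0 and hence z ≤ (1/2)[195 + √(38025 + 4·3371940)] = (1/2)[195 + √13525785] ≈ (1/2)(195 + 3677.7418) = 1936.3709.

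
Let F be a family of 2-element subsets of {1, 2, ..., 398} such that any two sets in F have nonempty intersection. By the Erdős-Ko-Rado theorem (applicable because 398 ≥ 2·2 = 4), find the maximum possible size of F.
max |F| = C(397, 1) = 397

Erdős-Ko-Rado (1961): when n ≥ 2k, max |F| = C(n−1, k−1). The bound is attained by the star {A : i ∈ A} for any fixed i ∈ [n]. Here C(398−1, 2−1) = C(397, 1) = 397.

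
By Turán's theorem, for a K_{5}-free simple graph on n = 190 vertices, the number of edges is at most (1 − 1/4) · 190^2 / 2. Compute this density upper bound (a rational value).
Turán density bound = (3/4) · 190^2/2 = 27075/2 ≈ 13537.5

Turán's theorem: ex(n, K_{r+1}) is achieved by the complete r-partite Turán graph T(n, r) with parts as balanced as possible, and is at most (1 − 1/r) · n^2/2. For r = 4, n = 190: the density bound is (3/4) · 36100/2 = 27075/2 ≈ 13537.5. The integer-valued extremum is e(T(190, 4)) = 13537, which is strictly less than the density bound 27075/2 since 4 ∤ 190 (the parts of T(190, 4) cannot all be equal).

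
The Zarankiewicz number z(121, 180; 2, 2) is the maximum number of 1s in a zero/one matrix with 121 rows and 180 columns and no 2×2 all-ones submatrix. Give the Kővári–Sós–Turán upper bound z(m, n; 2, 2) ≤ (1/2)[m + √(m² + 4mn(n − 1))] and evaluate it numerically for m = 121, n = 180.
z(121, 180; 2, 2) ≤ (1/2)[121 + √(121² + 4·121·180·179)] = (1/2)[121 + √15609121] = 2035.919

Kővári–Sós–Turán: let r_1, ..., r_121 be the row sums and z = Σ r_i the total number of 1s. Each pair of columns can share at most one row with both entries 1 (else a 2×2 all-ones block appears), so Σ_i C(r_i, 2) ≤ C(180, 2) = 16110. By convexity Σ_i C(r_i, 2) ≥ 121·C(z/121, 2) = z(z − 121)/(2·121), giving z² − 121z − 121·180·179 ≤ 0 and hence z ≤ (1/2)[121 + √(14641 + 4·3898620)] = (1/2)[121 + √15609121] ≈ (1/2)(121 + 3950.838) = 2035.919.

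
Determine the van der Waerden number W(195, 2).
W(195, 2) = 195 + 1 = 196

A 2-term AP is any pair of integers, so a monochromatic 2-AP exists iff some colour is used at least twice. With 195 colours, the colouring i ↦ i on {1, ..., 195} uses each colour once, avoiding any monochromatic pair, so W(195, 2) > 195. For {1, ..., 196}, pigeonhole forces two integers of the same colour, which form a monochromatic 2-AP. Hence W(195, 2) = 196.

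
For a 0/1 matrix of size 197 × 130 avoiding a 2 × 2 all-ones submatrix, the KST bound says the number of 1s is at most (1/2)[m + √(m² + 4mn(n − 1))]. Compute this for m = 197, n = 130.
z(197, 130; 2, 2) ≤ (1/2)[197 + √(197² + 4·197·130·129)] = (1/2)[197 + √13253569] = 1918.7726

Kővári–Sós–Turán: let r_1, ..., r_197 be the row sums and z = Σ r_i the total number of 1s. Each pair of columns can share at most one row with both entries 1 (else a 2×2 all-ones block appears), so Σ_i C(r_i, 2) ≤ C(130, 2) = 8385. By convexity Σ_i C(r_i, 2) ≥ 197·C(z/197, 2) = z(z − 197)/(2·197), giving z² − 197z − 197·130·129 ≤ 0 and hence z ≤ (1/2)[197 + √(38809 + 4·3303690)] = (1/2)[197 + √13253569] ≈ (1/2)(197 + 3640.5452) = 1918.7726.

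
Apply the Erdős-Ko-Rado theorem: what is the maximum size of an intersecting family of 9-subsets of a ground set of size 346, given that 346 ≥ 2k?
max |F| = C(345, 8) = 4586980932428895

Erdős-Ko-Rado (1961): when n ≥ 2k, max |F| = C(n−1, k−1). The bound is attained by the star {A : i ∈ A} for any fixed i ∈ [n]. Here C(346−1, 9−1) = C(345, 8) = 4586980932428895.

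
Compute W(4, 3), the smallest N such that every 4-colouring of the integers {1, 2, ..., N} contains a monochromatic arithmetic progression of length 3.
W(4, 3) = 76

This is a classical value, W(4, 3) = 76, established by combining an explicit 4-colouring of {1, ..., 75} with no monochromatic 3-AP (giving the lower bound W(4, 3) > 75) and a finite case analysis / exhaustive computer search showing every 4-colouring of {1, ..., 76} has such an AP.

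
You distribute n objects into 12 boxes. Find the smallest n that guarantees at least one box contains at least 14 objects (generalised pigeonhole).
n = (14 − 1)·12 + 1 = 157

By the generalised pigeonhole principle, to guarantee some box contains ≥ r objects we need more than (r − 1) · k objects total. Threshold: n = (r − 1) · k + 1. With r = 14 and k = 12: n = 13 · 12 + 1 = 156 + 1 = 157. For n = 156 = 13 · 12, we can put exactly 13 objects in every box, avoiding 14 in any single one — so 157 is tight.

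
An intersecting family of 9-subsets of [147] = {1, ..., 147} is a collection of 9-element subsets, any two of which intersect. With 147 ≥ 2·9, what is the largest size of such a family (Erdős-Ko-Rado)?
max |F| = C(146, 8) = 4212589656990

The Erdős-Ko-Rado theorem states: for n ≥ 2k, an intersecting family of k-subsets of an n-element set has size at most C(n − 1, k − 1), with equality for 'star' families {A ⊆ [n] : |A| = k, i ∈ A} (fix an element i). For n = 147, k = 9: C(146, 8) = 4212589656990.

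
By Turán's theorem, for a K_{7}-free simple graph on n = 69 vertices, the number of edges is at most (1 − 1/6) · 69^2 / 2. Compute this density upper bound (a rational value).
Turán density bound = (5/6) · 69^2/2 = 7935/4 ≈ 1983.75

Turán's theorem: ex(n, K_{r+1}) is achieved by the complete r-partite Turán graph T(n, r) with parts as balanced as possible, and is at most (1 − 1/r) · n^2/2. For r = 6, n = 69: the density bound is (5/6) · 4761/2 = 7935/4 ≈ 1983.75. The integer-valued extremum is e(T(69, 6)) = 1983, which is strictly less than the density bound 7935/4 since 6 ∤ 69 (the parts of T(69, 6) cannot all be equal).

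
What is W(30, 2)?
W(30, 2) = 30 + 1 = 31

A 2-term AP is any pair of integers, so a monochromatic 2-AP exists iff some colour is used at least twice. With 30 colours, the colouring i ↦ i on {1, ..., 30} uses each colour once, avoiding any monochromatic pair, so W(30, 2) > 30. For {1, ..., 31}, pigeonhole forces two integers of the same colour, which form a monochromatic 2-AP. Hence W(30, 2) = 31.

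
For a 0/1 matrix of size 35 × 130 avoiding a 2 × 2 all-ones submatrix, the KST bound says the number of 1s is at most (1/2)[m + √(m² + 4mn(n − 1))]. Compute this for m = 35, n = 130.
z(35, 130; 2, 2) ≤ (1/2)[35 + √(35² + 4·35·130·129)] = (1/2)[35 + √2349025] = 783.8265

Kővári–Sós–Turán: let r_1, ..., r_35 be the row sums and z = Σ r_i the total number of 1s. Each pair of columns can share at most one row with both entries 1 (else a 2×2 all-ones block appears), so Σ_i C(r_i, 2) ≤ C(130, 2) = 8385. By convexity Σ_i C(r_i, 2) ≥ 35·C(z/35, 2) = z(z − 35)/(2·35), giving z² − 35z − 35·130·129 ≤ 0 and hence z ≤ (1/2)[35 + √(1225 + 4·586950)] = (1/2)[35 + √2349025] ≈ (1/2)(35 + 1532.6529) = 783.8265.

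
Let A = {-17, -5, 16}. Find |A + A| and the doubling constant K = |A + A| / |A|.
K = |A + A| / |A| = 6/3 = 2

Enumerate A + A = {a + b : a, b ∈ A}. With |A| = 3, there are |A|^2 = 9 ordered sum pairs; collecting distinct values, A + A = {-34, -22, -10, -1, 11, 32}, so |A + A| = 6. Thus K = 6/3 = 2. For comparison, the minimum possible |A + A| over all 3-element sets is 2·3 − 1 = 5 (so min K = 5/3), attained only by arithmetic progressions.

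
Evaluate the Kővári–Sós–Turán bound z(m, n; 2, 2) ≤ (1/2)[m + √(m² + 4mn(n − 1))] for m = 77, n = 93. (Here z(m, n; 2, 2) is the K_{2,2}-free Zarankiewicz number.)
z(77, 93; 2, 2) ≤ (1/2)[77 + √(77² + 4·77·93·92)] = (1/2)[77 + √2641177] = 851.0849

Kővári–Sós–Turán: let r_1, ..., r_77 be the row sums and z = Σ r_i the total number of 1s. Each pair of columns can share at most one row with both entries 1 (else a 2×2 all-ones block appears), so Σ_i C(r_i, 2) ≤ C(93, 2) = 4278. By convexity Σ_i C(r_i, 2) ≥ 77·C(z/77, 2) = z(z − 77)/(2·77), giving z² − 77z − 77·93·92 ≤ 0 and hence z ≤ (1/2)[77 + √(5929 + 4·658812)] = (1/2)[77 + √2641177] ≈ (1/2)(77 + 1625.1698) = 851.0849.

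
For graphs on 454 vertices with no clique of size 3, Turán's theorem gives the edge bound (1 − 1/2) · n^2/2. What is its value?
Turán density bound = (1/2) · 454^2/2 = 51529

Turán's theorem: ex(n, K_{r+1}) is achieved by the complete r-partite Turán graph T(n, r) with parts as balanced as possible, and is at most (1 − 1/r) · n^2/2. For r = 2, n = 454: the density bound is (1/2) · 206116/2 = 51529. Since 2 ∣ 454, the Turán graph T(454, 2) has parts of equal size 227, and its edge count e(T(454, 2)) = 51529 attains the density bound exactly.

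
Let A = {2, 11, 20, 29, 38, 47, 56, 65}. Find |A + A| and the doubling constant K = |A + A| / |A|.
K = |A + A| / |A| = 15/8

Enumerate A + A = {a + b : a, b ∈ A}. With |A| = 8, there are |A|^2 = 64 ordered sum pairs; collecting distinct values, A + A = {4, 13, 22, 31, 40, 49, 58, 67, 76, 85, 94, 103, 112, 121, 130}, so |A + A| = 15. Thus K = 15/8. Here |A + A| = 2|A| − 1 = 15, the minimum possible — so K = 15/8 is minimal, which holds iff A is an arithmetic progression.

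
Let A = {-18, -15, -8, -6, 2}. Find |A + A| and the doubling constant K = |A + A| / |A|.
K = |A + A| / |A| = 14/5

Enumerate A + A = {a + b : a, b ∈ A}. With |A| = 5, there are |A|^2 = 25 ordered sum pairs; collecting distinct values, A + A = {-36, -33, -30, -26, -24, -23, -21, -16, -14, -13, -12, -6, -4, 4}, so |A + A| = 14. Thus K = 14/5. For comparison, the minimum possible |A + A| over all 5-element sets is 2·5 − 1 = 9 (so min K = 9/5), attained only by arithmetic progressions.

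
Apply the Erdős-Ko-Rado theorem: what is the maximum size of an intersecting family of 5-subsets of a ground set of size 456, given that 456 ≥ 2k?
max |F| = C(455, 4) = 1762351955

Erdős-Ko-Rado (1961): when n ≥ 2k, max |F| = C(n−1, k−1). The bound is attained by the star {A : i ∈ A} for any fixed i ∈ [n]. Here C(456−1, 5−1) = C(455, 4) = 1762351955.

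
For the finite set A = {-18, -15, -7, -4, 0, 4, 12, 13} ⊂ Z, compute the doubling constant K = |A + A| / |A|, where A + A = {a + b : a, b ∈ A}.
K = |A + A| / |A| = 30/8 = 15/4

Enumerate A + A = {a + b : a, b ∈ A}. With |A| = 8, there are |A|^2 = 64 ordered sum pairs; collecting distinct values, A + A = {-36, -33, -30, -25, -22, -19, -18, -15, -14, -11, -8, -7, -6, -5, -4, -3, -2, 0, 4, 5, 6, 8, 9, 12, 13, 16, 17, 24, 25, 26}, so |A + A| = 30. Thus K = 30/8 = 15/4. For comparison, the minimum possible |A + A| over all 8-element sets is 2·8 − 1 = 15 (so min K = 15/8), attained only by arithmetic progressions.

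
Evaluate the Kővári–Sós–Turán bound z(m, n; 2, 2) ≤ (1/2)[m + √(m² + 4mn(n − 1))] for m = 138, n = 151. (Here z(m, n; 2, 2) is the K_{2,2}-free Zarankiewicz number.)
z(138, 151; 2, 2) ≤ (1/2)[138 + √(138² + 4·138·151·150)] = (1/2)[138 + √12521844] = 1838.3109

Kővári–Sós–Turán: let r_1, ..., r_138 be the row sums and z = Σ r_i the total number of 1s. Each pair of columns can share at most one row with both entries 1 (else a 2×2 all-ones block appears), so Σ_i C(r_i, 2) ≤ C(151, 2) = 11325. By convexity Σ_i C(r_i, 2) ≥ 138·C(z/138, 2) = z(z − 138)/(2·138), giving z² − 138z − 138·151·150 ≤ 0 and hence z ≤ (1/2)[138 + √(19044 + 4·3125700)] = (1/2)[138 + √12521844] ≈ (1/2)(138 + 3538.6218) = 1838.3109.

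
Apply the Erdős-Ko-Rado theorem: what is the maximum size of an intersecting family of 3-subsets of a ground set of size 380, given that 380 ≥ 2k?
max |F| = C(379, 2) = 71631

The Erdős-Ko-Rado theorem states: for n ≥ 2k, an intersecting family of k-subsets of an n-element set has size at most C(n − 1, k − 1), with equality for 'star' families {A ⊆ [n] : |A| = k, i ∈ A} (fix an element i). For n = 380, k = 3: C(379, 2) = 71631.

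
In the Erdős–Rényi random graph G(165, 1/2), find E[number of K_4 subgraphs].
E[# K_4] = C(165, 4) · (1/2)^C(4, 2) = 29772765 / 2^6 = 465199.453125

For each 4-subset S of vertices (there are C(165, 4) = 29772765 such S), let X_S = 1 if S induces a K_4 (all C(4, 2) = 6 edges present). Then P(X_S = 1) = (1/2)^6 = 1/64. By linearity of expectation, E[# K_4] = C(165, 4) · (1/2)^6 = 29772765 / 64 = 465199.453125.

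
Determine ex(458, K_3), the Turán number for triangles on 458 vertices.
ex(458, K_3) = ⌊458^2/4⌋ = 52441

Mantel (1907): a triangle-free graph on n vertices has at most ⌊n^2/4⌋ edges, with equality for the complete bipartite graph K_{⌊n/2⌋, ⌈n/2⌉}. For n = 458: ⌊458^2/4⌋ = ⌊209764/4⌋ = 52441. The extremal graph is K_{229, 229}, which has 229·229 = 52441 edges.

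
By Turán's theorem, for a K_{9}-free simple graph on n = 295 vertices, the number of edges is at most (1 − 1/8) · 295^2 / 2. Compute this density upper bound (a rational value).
Turán density bound = (7/8) · 295^2/2 = 609175/16 ≈ 38073.4375

Turán's theorem: ex(n, K_{r+1}) is achieved by the complete r-partite Turán graph T(n, r) with parts as balanced as possible, and is at most (1 − 1/r) · n^2/2. For r = 8, n = 295: the density bound is (7/8) · 87025/2 = 609175/16 ≈ 38073.4375. The integer-valued extremum is e(T(295, 8)) = 38073, which is strictly less than the density bound 609175/16 since 8 ∤ 295 (the parts of T(295, 8) cannot all be equal).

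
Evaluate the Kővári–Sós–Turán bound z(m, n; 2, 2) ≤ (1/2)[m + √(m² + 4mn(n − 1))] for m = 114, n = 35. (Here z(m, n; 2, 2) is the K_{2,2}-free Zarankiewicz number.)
z(114, 35; 2, 2) ≤ (1/2)[114 + √(114² + 4·114·35·34)] = (1/2)[114 + √555636] = 429.705

Kővári–Sós–Turán: let r_1, ..., r_114 be the row sums and z = Σ r_i the total number of 1s. Each pair of columns can share at most one row with both entries 1 (else a 2×2 all-ones block appears), so Σ_i C(r_i, 2) ≤ C(35, 2) = 595. By convexity Σ_i C(r_i, 2) ≥ 114·C(z/114, 2) = z(z − 114)/(2·114), giving z² − 114z − 114·35·34 ≤ 0 and hence z ≤ (1/2)[114 + √(12996 + 4·135660)] = (1/2)[114 + √555636] ≈ (1/2)(114 + 745.41) = 429.705.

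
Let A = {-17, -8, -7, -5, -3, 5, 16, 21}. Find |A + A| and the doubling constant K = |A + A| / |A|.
K = |A + A| / |A| = 33/8

Enumerate A + A = {a + b : a, b ∈ A}. With |A| = 8, there are |A|^2 = 64 ordered sum pairs; collecting distinct values, A + A = {-34, -25, -24, -22, -20, -16, -15, -14, -13, -12, -11, -10, -8, -6, -3, -2, -1, 0, 2, 4, 8, 9, 10, 11, 13, 14, 16, 18, 21, 26, 32, 37, 42}, so |A + A| = 33. Thus K = 33/8. For comparison, the minimum possible |A + A| over all 8-element sets is 2·8 − 1 = 15 (so min K = 15/8), attained only by arithmetic progressions.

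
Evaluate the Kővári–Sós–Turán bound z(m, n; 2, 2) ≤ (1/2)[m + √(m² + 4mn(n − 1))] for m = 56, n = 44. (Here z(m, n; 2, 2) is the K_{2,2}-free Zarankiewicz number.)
z(56, 44; 2, 2) ≤ (1/2)[56 + √(56² + 4·56·44·43)] = (1/2)[56 + √426944] = 354.7048

Kővári–Sós–Turán: let r_1, ..., r_56 be the row sums and z = Σ r_i the total number of 1s. Each pair of columns can share at most one row with both entries 1 (else a 2×2 all-ones block appears), so Σ_i C(r_i, 2) ≤ C(44, 2) = 946. By convexity Σ_i C(r_i, 2) ≥ 56·C(z/56, 2) = z(z − 56)/(2·56), giving z² − 56z − 56·44·43 ≤ 0 and hence z ≤ (1/2)[56 + √(3136 + 4·105952)] = (1/2)[56 + √426944] ≈ (1/2)(56 + 653.4095) = 354.7048.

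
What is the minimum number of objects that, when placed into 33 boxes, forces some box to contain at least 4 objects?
n = (4 − 1)·33 + 1 = 100

By the generalised pigeonhole principle, to guarantee some box contains ≥ r objects we need more than (r − 1) · k objects total. Threshold: n = (r − 1) · k + 1. With r = 4 and k = 33: n = 3 · 33 + 1 = 99 + 1 = 100. For n = 99 = 3 · 33, we can put exactly 3 objects in every box, avoiding 4 in any single one — so 100 is tight.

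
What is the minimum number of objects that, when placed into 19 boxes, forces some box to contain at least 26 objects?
n = (26 − 1)·19 + 1 = 476

By the generalised pigeonhole principle, to guarantee some box contains ≥ r objects we need more than (r − 1) · k objects total. Threshold: n = (r − 1) · k + 1. With r = 26 and k = 19: n = 25 · 19 + 1 = 475 + 1 = 476. For n = 475 = 25 · 19, we can put exactly 25 objects in every box, avoiding 26 in any single one — so 476 is tight.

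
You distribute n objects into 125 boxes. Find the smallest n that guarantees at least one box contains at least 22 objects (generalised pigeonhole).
n = (22 − 1)·125 + 1 = 2626

By the generalised pigeonhole principle, to guarantee some box contains ≥ r objects we need more than (r − 1) · k objects total. Threshold: n = (r − 1) · k + 1. With r = 22 and k = 125: n = 21 · 125 + 1 = 2625 + 1 = 2626. For n = 2625 = 21 · 125, we can put exactly 21 objects in every box, avoiding 22 in any single one — so 2626 is tight.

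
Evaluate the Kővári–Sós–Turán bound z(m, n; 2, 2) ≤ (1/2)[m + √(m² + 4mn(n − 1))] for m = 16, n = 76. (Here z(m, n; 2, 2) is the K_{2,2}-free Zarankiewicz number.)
z(16, 76; 2, 2) ≤ (1/2)[16 + √(16² + 4·16·76·75)] = (1/2)[16 + √365056] = 310.0993

Kővári–Sós–Turán: let r_1, ..., r_16 be the row sums and z = Σ r_i the total number of 1s. Each pair of columns can share at most one row with both entries 1 (else a 2×2 all-ones block appears), so Σ_i C(r_i, 2) ≤ C(76, 2) = 2850. By convexity Σ_i C(r_i, 2) ≥ 16·C(z/16, 2) = z(z − 16)/(2·16), giving z² − 16z − 16·76·75 ≤ 0 and hence z ≤ (1/2)[16 + √(256 + 4·91200)] = (1/2)[16 + √365056] ≈ (1/2)(16 + 604.1986) = 310.0993.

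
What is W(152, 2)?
W(152, 2) = 152 + 1 = 153

A 2-term AP is any pair of integers, so a monochromatic 2-AP exists iff some colour is used at least twice. With 152 colours, the colouring i ↦ i on {1, ..., 152} uses each colour once, avoiding any monochromatic pair, so W(152, 2) > 152. For {1, ..., 153}, pigeonhole forces two integers of the same colour, which form a monochromatic 2-AP. Hence W(152, 2) = 153.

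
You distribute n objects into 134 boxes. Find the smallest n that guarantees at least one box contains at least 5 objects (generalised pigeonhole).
n = (5 − 1)·134 + 1 = 537

By the generalised pigeonhole principle, to guarantee some box contains ≥ r objects we need more than (r − 1) · k objects total. Threshold: n = (r − 1) · k + 1. With r = 5 and k = 134: n = 4 · 134 + 1 = 536 + 1 = 537. For n = 536 = 4 · 134, we can put exactly 4 objects in every box, avoiding 5 in any single one — so 537 is tight.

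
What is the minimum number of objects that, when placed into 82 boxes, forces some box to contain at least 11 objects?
n = (11 − 1)·82 + 1 = 821

By the generalised pigeonhole principle, to guarantee some box contains ≥ r objects we need more than (r − 1) · k objects total. Threshold: n = (r − 1) · k + 1. With r = 11 and k = 82: n = 10 · 82 + 1 = 820 + 1 = 821. For n = 820 = 10 · 82, we can put exactly 10 objects in every box, avoiding 11 in any single one — so 821 is tight.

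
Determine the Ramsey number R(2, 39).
R(2, 39) = 39

R(2, k) = k for all k ≥ 2: in a 2-colouring of K_k, either some edge is red (a red K_2) or all edges are blue (a blue K_k). And K_{38} coloured all-blue has no blue K_39, so R(2, 39) > 38. Hence R(2, 39) = 39.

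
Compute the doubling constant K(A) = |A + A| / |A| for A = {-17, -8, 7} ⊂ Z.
K = |A + A| / |A| = 6/3 = 2

Enumerate A + A = {a + b : a, b ∈ A}. With |A| = 3, there are |A|^2 = 9 ordered sum pairs; collecting distinct values, A + A = {-34, -25, -16, -10, -1, 14}, so |A + A| = 6. Thus K = 6/3 = 2. For comparison, the minimum possible |A + A| over all 3-element sets is 2·3 − 1 = 5 (so min K = 5/3), attained only by arithmetic progressions.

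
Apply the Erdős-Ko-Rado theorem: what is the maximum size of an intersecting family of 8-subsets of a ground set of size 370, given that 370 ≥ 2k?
max |F| = C(369, 7) = 174538673574408

The Erdős-Ko-Rado theorem states: for n ≥ 2k, an intersecting family of k-subsets of an n-element set has size at most C(n − 1, k − 1), with equality for 'star' families {A ⊆ [n] : |A| = k, i ∈ A} (fix an element i). For n = 370, k = 8: C(369, 7) = 174538673574408.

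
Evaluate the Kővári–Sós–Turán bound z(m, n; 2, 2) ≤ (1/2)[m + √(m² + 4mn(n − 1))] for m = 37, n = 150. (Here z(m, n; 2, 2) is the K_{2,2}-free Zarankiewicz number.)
z(37, 150; 2, 2) ≤ (1/2)[37 + √(37² + 4·37·150·149)] = (1/2)[37 + √3309169] = 928.0561

Kővári–Sós–Turán: let r_1, ..., r_37 be the row sums and z = Σ r_i the total number of 1s. Each pair of columns can share at most one row with both entries 1 (else a 2×2 all-ones block appears), so Σ_i C(r_i, 2) ≤ C(150, 2) = 11175. By convexity Σ_i C(r_i, 2) ≥ 37·C(z/37, 2) = z(z − 37)/(2·37), giving z² − 37z − 37·150·149 ≤ 0 and hence z ≤ (1/2)[37 + √(1369 + 4·826950)] = (1/2)[37 + √3309169] ≈ (1/2)(37 + 1819.1121) = 928.0561.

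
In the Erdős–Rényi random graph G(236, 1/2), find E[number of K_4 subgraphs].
E[# K_4] = C(236, 4) · (1/2)^C(4, 2) = 125991255 / 2^6 = 1968613.359375

For each 4-subset S of vertices (there are C(236, 4) = 125991255 such S), let X_S = 1 if S induces a K_4 (all C(4, 2) = 6 edges present). Then P(X_S = 1) = (1/2)^6 = 1/64. By linearity of expectation, E[# K_4] = C(236, 4) · (1/2)^6 = 125991255 / 64 = 1968613.359375.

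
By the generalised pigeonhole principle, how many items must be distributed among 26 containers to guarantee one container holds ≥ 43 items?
n = (43 − 1)·26 + 1 = 1093

By the generalised pigeonhole principle, to guarantee some box contains ≥ r objects we need more than (r − 1) · k objects total. Threshold: n = (r − 1) · k + 1. With r = 43 and k = 26: n = 42 · 26 + 1 = 1092 + 1 = 1093. For n = 1092 = 42 · 26, we can put exactly 42 objects in every box, avoiding 43 in any single one — so 1093 is tight.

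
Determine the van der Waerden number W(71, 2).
W(71, 2) = 71 + 1 = 72

A 2-term AP is any pair of integers, so a monochromatic 2-AP exists iff some colour is used at least twice. With 71 colours, the colouring i ↦ i on {1, ..., 71} uses each colour once, avoiding any monochromatic pair, so W(71, 2) > 71. For {1, ..., 72}, pigeonhole forces two integers of the same colour, which form a monochromatic 2-AP. Hence W(71, 2) = 72.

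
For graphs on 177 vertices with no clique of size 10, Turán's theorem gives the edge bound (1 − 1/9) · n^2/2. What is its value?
Turán density bound = (8/9) · 177^2/2 = 13924

Turán's theorem: ex(n, K_{r+1}) is achieved by the complete r-partite Turán graph T(n, r) with parts as balanced as possible, and is at most (1 − 1/r) · n^2/2. For r = 9, n = 177: the density bound is (8/9) · 31329/2 = 13924. The integer-valued extremum is e(T(177, 9)) = 13923, which is strictly less than the density bound 13924 since 9 ∤ 177 (the parts of T(177, 9) cannot all be equal).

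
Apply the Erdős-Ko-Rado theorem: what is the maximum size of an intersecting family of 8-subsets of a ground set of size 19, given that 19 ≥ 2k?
max |F| = C(18, 7) = 31824

The Erdős-Ko-Rado theorem states: for n ≥ 2k, an intersecting family of k-subsets of an n-element set has size at most C(n − 1, k − 1), with equality for 'star' families {A ⊆ [n] : |A| = k, i ∈ A} (fix an element i). For n = 19, k = 8: C(18, 7) = 31824.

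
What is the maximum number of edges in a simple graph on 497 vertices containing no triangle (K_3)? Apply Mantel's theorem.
ex(497, K_3) = ⌊497^2/4⌋ = 61752

Mantel (1907): a triangle-free graph on n vertices has at most ⌊n^2/4⌋ edges, with equality for the complete bipartite graph K_{⌊n/2⌋, ⌈n/2⌉}. For n = 497: ⌊497^2/4⌋ = ⌊247009/4⌋ = 61752. The extremal graph is K_{248, 249}, which has 248·249 = 61752 edges.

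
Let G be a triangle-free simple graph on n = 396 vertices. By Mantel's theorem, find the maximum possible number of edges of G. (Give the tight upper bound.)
ex(396, K_3) = ⌊396^2/4⌋ = 39204

Mantel (1907): a triangle-free graph on n vertices has at most ⌊n^2/4⌋ edges, with equality for the complete bipartite graph K_{⌊n/2⌋, ⌈n/2⌉}. For n = 396: ⌊396^2/4⌋ = ⌊156816/4⌋ = 39204. The extremal graph is K_{198, 198}, which has 198·198 = 39204 edges.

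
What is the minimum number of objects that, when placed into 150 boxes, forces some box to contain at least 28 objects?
n = (28 − 1)·150 + 1 = 4051

By the generalised pigeonhole principle, to guarantee some box contains ≥ r objects we need more than (r − 1) · k objects total. Threshold: n = (r − 1) · k + 1. With r = 28 and k = 150: n = 27 · 150 + 1 = 4050 + 1 = 4051. For n = 4050 = 27 · 150, we can put exactly 27 objects in every box, avoiding 28 in any single one — so 4051 is tight.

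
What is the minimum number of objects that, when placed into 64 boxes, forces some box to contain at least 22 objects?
n = (22 − 1)·64 + 1 = 1345

By the generalised pigeonhole principle, to guarantee some box contains ≥ r objects we need more than (r − 1) · k objects total. Threshold: n = (r − 1) · k + 1. With r = 22 and k = 64: n = 21 · 64 + 1 = 1344 + 1 = 1345. For n = 1344 = 21 · 64, we can put exactly 21 objects in every box, avoiding 22 in any single one — so 1345 is tight.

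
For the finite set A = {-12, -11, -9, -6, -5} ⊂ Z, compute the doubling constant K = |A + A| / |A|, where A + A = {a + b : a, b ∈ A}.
K = |A + A| / |A| = 13/5

Enumerate A + A = {a + b : a, b ∈ A}. With |A| = 5, there are |A|^2 = 25 ordered sum pairs; collecting distinct values, A + A = {-24, -23, -22, -21, -20, -18, -17, -16, -15, -14, -12, -11, -10}, so |A + A| = 13. Thus K = 13/5. For comparison, the minimum possible |A + A| over all 5-element sets is 2·5 − 1 = 9 (so min K = 9/5), attained only by arithmetic progressions.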